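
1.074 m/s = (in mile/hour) 2.402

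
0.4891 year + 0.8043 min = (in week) 25.5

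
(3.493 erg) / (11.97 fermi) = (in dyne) 2.918e+12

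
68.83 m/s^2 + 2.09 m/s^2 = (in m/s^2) 70.92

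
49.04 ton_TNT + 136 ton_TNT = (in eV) 4.832e+30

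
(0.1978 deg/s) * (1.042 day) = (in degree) 1.781e+04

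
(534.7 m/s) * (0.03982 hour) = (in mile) 47.63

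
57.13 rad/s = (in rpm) 545.6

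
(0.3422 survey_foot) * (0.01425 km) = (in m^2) 1.486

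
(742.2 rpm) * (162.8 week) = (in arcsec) 1.578e+15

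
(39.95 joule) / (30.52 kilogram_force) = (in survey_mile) 8.294e-05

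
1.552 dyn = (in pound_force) 3.489e-06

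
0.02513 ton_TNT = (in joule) 1.051e+08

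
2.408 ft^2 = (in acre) 5.528e-05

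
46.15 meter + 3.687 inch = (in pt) 1.311e+05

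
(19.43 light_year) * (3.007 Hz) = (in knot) 1.074e+18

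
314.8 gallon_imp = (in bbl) 9.001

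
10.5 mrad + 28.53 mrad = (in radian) 0.03903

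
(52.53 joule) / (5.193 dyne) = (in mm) 1.012e+09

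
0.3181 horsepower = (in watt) 237.2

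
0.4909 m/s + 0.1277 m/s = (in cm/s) 61.86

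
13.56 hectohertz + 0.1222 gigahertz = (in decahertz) 1.222e+07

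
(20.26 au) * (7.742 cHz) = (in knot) 4.561e+11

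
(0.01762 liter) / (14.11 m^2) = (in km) 1.249e-09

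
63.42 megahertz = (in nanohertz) 6.342e+16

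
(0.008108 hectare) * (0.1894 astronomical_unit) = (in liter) 2.297e+15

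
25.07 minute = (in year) 4.77e-05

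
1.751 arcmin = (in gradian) 0.03243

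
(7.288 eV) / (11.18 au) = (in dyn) 6.982e-26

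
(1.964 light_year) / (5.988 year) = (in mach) 2.89e+05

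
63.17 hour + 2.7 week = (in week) 3.076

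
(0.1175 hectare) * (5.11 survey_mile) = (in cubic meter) 9.663e+06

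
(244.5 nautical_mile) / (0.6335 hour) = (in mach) 0.5831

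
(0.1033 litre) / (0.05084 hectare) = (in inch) 7.999e-06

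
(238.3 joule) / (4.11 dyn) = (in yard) 6.341e+06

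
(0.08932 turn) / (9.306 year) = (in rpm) 1.826e-08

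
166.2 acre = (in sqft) 7.24e+06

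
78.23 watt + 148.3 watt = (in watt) 226.5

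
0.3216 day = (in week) 0.04594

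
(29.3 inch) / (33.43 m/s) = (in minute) 0.000371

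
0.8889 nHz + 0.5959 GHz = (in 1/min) 3.575e+10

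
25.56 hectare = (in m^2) 2.556e+05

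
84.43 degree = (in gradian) 93.81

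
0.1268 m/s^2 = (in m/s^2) 0.1268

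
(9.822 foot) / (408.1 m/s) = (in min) 0.0001223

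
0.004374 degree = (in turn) 1.215e-05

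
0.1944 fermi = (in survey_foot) 6.378e-16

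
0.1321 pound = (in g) 59.92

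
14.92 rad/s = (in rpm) 142.5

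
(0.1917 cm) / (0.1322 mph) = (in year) 1.029e-09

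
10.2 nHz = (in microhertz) 0.0102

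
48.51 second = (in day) 0.0005615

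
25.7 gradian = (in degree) 23.13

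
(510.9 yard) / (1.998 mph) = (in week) 0.0008648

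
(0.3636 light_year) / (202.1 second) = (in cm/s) 1.702e+15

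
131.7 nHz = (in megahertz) 1.317e-13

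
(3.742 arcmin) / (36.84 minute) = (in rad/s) 4.924e-07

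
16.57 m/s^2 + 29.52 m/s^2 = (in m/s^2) 46.09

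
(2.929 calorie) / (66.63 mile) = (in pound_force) 2.569e-05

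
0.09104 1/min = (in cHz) 0.1517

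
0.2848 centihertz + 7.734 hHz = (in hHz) 7.734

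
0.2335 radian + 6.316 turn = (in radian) 39.92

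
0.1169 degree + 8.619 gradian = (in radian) 0.1374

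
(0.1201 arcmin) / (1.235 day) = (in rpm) 3.127e-09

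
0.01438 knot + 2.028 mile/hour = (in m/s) 0.914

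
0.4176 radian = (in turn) 0.06646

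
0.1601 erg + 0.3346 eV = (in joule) 1.601e-08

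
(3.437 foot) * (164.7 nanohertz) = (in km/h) 6.211e-07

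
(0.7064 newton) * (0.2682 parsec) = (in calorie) 1.397e+15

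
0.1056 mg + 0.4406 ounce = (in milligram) 1.249e+04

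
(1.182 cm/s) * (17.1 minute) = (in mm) 1.213e+04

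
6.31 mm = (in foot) 0.0207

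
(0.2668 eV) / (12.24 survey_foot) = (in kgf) 1.168e-21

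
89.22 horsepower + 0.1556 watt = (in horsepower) 89.22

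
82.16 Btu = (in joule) 8.668e+04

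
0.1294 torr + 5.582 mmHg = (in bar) 0.007615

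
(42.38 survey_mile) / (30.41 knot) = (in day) 0.05046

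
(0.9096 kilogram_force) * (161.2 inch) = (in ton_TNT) 8.729e-09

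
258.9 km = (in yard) 2.831e+05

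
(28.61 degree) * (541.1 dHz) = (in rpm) 258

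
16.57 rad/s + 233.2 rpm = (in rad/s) 40.99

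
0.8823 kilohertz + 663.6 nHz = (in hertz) 882.3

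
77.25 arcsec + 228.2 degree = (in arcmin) 1.369e+04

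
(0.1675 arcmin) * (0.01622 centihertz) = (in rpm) 7.547e-08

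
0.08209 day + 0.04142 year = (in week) 2.171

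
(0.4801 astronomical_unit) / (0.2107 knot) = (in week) 1.096e+06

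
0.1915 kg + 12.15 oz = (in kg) 0.5359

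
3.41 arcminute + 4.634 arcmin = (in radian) 0.00234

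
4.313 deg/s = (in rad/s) 0.07528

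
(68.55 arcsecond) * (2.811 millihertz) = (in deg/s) 5.353e-05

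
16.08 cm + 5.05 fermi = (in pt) 455.8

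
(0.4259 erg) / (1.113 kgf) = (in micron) 0.003902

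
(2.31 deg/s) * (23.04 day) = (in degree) 4.598e+06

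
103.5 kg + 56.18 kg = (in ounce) 5633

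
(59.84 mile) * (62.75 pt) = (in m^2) 2132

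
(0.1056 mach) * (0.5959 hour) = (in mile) 47.93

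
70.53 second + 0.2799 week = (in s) 1.694e+05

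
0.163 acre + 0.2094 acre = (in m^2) 1507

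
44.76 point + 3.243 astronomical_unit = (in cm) 4.851e+13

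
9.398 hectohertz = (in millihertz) 9.398e+05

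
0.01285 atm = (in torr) 9.766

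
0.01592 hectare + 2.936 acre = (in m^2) 1.204e+04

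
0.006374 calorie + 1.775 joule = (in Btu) 0.001708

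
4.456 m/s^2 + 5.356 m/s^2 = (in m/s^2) 9.812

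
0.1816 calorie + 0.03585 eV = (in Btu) 0.0007202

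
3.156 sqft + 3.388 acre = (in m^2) 1.371e+04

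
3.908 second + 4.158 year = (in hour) 3.642e+04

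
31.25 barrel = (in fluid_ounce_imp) 1.749e+05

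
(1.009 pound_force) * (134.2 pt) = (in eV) 1.326e+18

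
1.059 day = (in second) 9.15e+04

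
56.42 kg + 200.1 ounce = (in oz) 2190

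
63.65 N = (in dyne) 6.365e+06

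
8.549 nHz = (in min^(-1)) 5.129e-07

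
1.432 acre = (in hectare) 0.5795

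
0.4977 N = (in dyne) 4.977e+04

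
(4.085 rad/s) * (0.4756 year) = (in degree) 3.51e+09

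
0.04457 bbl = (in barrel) 0.04457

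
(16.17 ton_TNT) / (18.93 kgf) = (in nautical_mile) 1.968e+05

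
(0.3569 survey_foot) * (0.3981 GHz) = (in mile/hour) 9.687e+07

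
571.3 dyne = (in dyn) 571.3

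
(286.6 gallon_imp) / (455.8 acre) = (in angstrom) 7064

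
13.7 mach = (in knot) 9068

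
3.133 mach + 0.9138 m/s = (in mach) 3.136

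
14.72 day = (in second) 1.272e+06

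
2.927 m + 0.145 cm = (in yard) 3.203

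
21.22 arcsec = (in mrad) 0.1029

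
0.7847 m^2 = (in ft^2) 8.446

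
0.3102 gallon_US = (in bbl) 0.007386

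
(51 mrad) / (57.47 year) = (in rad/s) 2.814e-11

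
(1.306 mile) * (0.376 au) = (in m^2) 1.182e+14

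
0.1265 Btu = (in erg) 1.335e+09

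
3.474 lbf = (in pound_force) 3.474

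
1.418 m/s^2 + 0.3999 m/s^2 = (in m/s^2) 1.818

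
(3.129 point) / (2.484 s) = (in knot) 0.0008638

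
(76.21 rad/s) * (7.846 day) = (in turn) 8.222e+06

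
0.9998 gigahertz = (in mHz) 9.998e+11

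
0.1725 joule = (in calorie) 0.04123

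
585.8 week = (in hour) 9.841e+04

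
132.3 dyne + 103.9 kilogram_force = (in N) 1019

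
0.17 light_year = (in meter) 1.608e+15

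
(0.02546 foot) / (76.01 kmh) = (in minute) 6.126e-06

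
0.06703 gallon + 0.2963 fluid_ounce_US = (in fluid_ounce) 8.876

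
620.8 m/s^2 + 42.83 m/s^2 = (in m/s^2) 663.6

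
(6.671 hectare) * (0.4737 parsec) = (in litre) 9.751e+23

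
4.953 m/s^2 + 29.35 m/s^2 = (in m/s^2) 34.3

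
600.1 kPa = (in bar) 6.001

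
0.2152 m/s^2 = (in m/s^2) 0.2152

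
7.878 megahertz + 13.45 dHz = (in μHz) 7.878e+12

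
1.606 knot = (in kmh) 2.974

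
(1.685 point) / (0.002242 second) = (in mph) 0.5931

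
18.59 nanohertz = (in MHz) 1.859e-14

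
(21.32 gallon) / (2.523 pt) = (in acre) 0.02241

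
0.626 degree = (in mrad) 10.93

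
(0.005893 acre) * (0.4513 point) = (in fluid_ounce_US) 128.4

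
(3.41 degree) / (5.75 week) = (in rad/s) 1.711e-08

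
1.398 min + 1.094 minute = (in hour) 0.04153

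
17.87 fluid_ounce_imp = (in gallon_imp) 0.1117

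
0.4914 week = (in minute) 4953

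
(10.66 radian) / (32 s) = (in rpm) 3.181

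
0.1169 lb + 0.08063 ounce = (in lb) 0.1219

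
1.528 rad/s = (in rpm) 14.59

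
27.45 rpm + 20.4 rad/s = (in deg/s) 1334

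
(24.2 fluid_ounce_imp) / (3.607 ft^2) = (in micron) 2052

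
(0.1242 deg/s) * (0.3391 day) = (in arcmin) 2.183e+05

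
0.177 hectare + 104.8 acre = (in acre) 105.2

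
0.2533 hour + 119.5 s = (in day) 0.01194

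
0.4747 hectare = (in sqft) 5.11e+04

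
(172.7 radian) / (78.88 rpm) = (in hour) 0.005808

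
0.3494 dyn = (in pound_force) 7.855e-07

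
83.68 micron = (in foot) 0.0002745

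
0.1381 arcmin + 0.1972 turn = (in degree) 70.99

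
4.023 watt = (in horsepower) 0.005395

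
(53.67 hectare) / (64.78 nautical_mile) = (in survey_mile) 0.00278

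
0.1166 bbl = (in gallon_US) 4.897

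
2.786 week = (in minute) 2.808e+04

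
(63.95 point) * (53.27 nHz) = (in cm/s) 1.202e-07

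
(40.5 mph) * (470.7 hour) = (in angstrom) 3.068e+17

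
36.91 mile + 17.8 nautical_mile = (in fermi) 9.237e+19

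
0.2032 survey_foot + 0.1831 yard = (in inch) 9.03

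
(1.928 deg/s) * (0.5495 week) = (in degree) 6.407e+05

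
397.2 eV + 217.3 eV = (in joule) 9.845e-17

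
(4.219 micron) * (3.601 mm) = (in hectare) 1.519e-12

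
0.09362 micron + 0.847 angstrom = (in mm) 9.37e-05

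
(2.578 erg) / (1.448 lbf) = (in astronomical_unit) 2.675e-19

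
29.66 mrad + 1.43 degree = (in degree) 3.129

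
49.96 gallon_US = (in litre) 189.1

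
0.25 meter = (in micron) 2.5e+05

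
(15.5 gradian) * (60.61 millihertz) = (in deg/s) 0.8455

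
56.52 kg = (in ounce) 1994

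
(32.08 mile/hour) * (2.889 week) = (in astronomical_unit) 0.0001675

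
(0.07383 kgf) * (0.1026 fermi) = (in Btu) 7.041e-20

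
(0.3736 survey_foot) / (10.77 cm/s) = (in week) 1.748e-06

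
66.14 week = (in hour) 1.111e+04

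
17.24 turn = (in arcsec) 2.234e+07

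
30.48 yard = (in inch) 1097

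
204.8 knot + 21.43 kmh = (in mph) 249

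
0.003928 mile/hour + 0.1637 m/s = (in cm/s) 16.55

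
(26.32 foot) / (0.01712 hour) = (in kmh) 0.4686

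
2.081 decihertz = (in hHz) 0.002081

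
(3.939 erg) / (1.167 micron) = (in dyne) 3.375e+04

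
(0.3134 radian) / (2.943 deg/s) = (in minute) 0.1017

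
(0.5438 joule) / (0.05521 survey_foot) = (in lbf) 7.265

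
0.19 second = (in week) 3.142e-07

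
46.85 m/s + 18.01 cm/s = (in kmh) 169.3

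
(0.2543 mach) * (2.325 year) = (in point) 1.8e+13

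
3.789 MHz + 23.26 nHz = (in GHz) 0.003789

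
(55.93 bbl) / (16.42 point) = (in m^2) 1535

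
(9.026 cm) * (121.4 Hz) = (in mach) 0.03218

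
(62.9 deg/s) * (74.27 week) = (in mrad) 4.931e+10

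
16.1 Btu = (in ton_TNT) 4.06e-06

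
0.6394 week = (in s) 3.867e+05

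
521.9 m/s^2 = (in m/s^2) 521.9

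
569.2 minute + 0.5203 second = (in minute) 569.2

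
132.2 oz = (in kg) 3.748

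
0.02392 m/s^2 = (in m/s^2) 0.02392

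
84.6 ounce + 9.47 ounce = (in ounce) 94.07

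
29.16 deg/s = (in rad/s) 0.5089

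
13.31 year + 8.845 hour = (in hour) 1.166e+05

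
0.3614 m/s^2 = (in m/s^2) 0.3614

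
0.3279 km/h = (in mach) 0.0002675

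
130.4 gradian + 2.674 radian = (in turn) 0.7516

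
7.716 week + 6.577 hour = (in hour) 1303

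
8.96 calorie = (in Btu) 0.03553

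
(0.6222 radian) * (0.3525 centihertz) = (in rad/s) 0.002193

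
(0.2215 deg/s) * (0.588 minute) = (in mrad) 136.4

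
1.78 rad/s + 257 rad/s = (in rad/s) 258.8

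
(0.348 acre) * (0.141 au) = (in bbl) 1.868e+14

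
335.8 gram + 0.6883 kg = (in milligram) 1.024e+06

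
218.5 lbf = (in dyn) 9.719e+07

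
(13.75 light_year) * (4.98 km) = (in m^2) 6.478e+20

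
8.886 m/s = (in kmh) 31.99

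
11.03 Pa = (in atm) 0.0001089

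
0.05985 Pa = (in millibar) 0.0005985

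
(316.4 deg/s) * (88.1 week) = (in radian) 2.942e+08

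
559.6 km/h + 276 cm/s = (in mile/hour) 353.9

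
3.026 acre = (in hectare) 1.225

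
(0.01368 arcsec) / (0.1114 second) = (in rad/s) 5.954e-07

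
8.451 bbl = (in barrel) 8.451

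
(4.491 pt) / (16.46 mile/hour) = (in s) 0.0002153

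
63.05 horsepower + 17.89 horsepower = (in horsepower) 80.94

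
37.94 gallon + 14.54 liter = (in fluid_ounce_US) 5348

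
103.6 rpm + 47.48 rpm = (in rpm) 151.1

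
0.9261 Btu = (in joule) 977.1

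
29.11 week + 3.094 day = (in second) 1.787e+07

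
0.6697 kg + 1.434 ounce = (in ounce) 25.06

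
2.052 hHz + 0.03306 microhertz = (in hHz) 2.052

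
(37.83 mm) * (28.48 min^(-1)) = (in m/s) 0.01796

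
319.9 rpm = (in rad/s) 33.5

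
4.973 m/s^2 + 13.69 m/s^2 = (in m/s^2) 18.66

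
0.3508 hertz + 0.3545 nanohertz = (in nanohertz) 3.508e+08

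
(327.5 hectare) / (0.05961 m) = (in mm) 5.494e+10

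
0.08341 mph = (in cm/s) 3.729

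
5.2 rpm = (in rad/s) 0.5445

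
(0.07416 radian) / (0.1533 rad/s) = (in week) 7.999e-07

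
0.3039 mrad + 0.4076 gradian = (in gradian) 0.4269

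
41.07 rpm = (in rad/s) 4.301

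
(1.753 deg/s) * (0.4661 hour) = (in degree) 2941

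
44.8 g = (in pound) 0.09877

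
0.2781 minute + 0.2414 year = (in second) 7.613e+06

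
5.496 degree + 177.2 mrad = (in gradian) 17.39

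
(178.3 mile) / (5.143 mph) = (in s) 1.248e+05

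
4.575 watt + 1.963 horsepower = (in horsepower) 1.969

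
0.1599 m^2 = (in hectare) 1.599e-05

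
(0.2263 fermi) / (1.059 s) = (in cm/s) 2.137e-14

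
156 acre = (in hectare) 63.13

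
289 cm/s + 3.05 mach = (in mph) 2330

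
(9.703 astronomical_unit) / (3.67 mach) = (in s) 1.162e+09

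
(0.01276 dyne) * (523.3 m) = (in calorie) 1.596e-05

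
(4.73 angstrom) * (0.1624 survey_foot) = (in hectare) 2.341e-15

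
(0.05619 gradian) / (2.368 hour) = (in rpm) 9.887e-07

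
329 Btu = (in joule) 3.471e+05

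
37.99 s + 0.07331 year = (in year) 0.07331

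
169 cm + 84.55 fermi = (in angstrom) 1.69e+10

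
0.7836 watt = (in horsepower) 0.001051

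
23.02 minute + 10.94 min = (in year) 6.461e-05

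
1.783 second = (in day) 2.064e-05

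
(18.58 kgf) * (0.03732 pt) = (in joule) 0.002399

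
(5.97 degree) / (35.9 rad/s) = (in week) 4.799e-09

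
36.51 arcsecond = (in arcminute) 0.6085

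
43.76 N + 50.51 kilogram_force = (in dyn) 5.391e+07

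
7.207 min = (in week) 0.000715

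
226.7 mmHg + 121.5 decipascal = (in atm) 0.2984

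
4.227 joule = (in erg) 4.227e+07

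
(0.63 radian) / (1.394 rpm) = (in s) 4.316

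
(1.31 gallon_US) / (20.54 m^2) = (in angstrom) 2.414e+06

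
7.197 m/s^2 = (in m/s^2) 7.197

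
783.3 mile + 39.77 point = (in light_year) 1.332e-10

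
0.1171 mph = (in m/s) 0.05235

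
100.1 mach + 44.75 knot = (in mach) 100.2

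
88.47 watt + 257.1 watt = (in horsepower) 0.4634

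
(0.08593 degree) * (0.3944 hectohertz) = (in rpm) 0.5648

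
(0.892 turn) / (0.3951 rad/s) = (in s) 14.19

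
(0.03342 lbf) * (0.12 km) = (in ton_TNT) 4.264e-09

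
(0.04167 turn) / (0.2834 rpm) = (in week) 1.459e-05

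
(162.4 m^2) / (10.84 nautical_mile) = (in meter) 0.008089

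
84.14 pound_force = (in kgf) 38.17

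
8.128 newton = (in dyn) 8.128e+05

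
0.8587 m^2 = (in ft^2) 9.243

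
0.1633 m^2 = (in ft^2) 1.758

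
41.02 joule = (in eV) 2.56e+20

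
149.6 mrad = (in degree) 8.571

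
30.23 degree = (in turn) 0.08397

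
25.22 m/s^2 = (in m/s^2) 25.22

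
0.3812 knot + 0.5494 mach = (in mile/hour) 418.9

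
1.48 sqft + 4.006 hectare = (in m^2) 4.006e+04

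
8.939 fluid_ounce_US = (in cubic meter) 0.0002644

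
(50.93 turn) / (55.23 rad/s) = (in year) 1.837e-07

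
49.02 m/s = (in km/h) 176.5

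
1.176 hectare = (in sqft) 1.266e+05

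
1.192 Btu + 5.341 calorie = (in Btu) 1.213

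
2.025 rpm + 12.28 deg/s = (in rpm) 4.072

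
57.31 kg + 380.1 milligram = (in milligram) 5.731e+07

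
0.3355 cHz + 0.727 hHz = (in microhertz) 7.27e+07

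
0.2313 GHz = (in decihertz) 2.313e+09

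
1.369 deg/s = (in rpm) 0.2282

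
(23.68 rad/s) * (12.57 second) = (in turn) 47.37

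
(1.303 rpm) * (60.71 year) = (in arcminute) 8.981e+11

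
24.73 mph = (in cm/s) 1106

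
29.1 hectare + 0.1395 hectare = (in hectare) 29.24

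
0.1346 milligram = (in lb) 2.967e-07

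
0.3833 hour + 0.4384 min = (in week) 0.002325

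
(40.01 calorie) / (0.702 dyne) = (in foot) 7.824e+07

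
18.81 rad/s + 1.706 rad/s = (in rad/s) 20.52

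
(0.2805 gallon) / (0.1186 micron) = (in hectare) 0.8953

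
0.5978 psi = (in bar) 0.04122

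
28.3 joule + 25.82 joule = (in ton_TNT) 1.293e-08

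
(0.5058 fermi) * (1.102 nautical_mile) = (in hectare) 1.032e-16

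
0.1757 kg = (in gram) 175.7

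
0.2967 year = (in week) 15.47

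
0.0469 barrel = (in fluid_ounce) 252.1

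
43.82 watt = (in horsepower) 0.05876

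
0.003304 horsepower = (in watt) 2.464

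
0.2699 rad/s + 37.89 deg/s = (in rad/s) 0.9312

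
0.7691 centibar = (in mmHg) 5.769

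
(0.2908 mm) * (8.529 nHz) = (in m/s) 2.48e-12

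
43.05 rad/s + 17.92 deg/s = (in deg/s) 2485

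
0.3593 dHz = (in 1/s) 0.03593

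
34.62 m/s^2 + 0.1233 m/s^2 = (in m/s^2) 34.74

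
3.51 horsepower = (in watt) 2617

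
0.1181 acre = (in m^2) 477.9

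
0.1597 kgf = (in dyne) 1.566e+05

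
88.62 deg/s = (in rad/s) 1.547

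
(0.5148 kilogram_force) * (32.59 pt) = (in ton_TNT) 1.387e-11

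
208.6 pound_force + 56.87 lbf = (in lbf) 265.5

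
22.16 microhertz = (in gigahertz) 2.216e-14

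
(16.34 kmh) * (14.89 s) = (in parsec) 2.19e-15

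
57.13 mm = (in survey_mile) 3.55e-05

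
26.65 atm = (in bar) 27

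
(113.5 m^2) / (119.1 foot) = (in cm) 312.7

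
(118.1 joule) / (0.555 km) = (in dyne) 2.128e+04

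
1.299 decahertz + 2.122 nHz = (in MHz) 1.299e-05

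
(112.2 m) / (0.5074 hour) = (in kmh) 0.2211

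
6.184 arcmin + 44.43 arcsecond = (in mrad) 2.014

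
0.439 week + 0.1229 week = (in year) 0.01078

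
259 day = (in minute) 3.73e+05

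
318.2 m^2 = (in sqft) 3425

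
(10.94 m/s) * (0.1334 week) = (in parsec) 2.86e-11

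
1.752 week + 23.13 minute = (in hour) 294.7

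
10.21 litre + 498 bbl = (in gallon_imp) 1.742e+04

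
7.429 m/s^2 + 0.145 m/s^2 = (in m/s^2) 7.574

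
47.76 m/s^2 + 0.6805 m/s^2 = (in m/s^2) 48.44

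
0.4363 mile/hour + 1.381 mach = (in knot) 914.4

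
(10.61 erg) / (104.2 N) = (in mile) 6.327e-12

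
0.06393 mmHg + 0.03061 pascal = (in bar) 8.554e-05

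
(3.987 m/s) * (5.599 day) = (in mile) 1198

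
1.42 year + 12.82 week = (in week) 86.86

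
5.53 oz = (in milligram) 1.568e+05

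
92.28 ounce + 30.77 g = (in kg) 2.647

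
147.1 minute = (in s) 8826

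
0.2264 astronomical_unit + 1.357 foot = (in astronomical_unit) 0.2264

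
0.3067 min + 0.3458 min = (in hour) 0.01087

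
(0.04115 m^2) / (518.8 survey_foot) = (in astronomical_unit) 1.74e-15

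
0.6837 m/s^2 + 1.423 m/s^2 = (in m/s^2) 2.107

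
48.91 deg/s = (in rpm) 8.152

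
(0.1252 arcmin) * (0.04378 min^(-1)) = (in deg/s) 1.523e-06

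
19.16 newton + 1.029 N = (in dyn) 2.019e+06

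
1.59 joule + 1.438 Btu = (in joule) 1519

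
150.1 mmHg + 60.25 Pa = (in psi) 2.911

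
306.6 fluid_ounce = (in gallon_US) 2.395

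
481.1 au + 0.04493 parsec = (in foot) 4.785e+15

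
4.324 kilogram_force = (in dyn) 4.24e+06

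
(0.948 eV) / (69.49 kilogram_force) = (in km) 2.229e-25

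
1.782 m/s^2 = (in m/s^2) 1.782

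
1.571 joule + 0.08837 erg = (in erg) 1.571e+07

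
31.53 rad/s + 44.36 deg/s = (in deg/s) 1851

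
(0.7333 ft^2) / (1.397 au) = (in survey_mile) 2.026e-16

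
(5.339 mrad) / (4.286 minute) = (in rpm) 0.0001983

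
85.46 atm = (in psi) 1256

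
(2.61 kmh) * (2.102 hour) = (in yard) 6000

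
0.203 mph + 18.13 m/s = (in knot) 35.42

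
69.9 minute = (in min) 69.9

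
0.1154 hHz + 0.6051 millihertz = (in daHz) 1.154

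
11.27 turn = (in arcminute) 2.434e+05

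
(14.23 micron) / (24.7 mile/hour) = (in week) 2.131e-12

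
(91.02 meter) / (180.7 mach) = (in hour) 4.109e-07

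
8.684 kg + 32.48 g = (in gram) 8716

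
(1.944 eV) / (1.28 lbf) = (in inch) 2.154e-18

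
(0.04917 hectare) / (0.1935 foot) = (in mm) 8.337e+06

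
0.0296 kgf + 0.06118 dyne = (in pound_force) 0.06526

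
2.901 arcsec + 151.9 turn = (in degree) 5.468e+04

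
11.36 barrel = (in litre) 1806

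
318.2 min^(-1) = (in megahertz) 5.303e-06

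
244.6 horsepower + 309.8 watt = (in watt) 1.827e+05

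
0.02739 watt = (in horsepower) 3.673e-05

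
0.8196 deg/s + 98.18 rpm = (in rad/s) 10.3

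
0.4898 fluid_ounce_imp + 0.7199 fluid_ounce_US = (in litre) 0.03521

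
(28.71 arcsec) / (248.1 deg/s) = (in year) 1.019e-12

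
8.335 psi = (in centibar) 57.47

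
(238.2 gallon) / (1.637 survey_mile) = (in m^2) 0.0003423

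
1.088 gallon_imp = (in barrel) 0.03111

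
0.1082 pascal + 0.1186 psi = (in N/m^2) 817.8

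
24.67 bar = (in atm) 24.35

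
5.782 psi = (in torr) 299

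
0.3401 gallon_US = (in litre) 1.287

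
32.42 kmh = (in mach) 0.02645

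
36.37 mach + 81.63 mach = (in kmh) 1.446e+05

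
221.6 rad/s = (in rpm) 2116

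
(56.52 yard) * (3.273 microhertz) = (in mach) 4.968e-07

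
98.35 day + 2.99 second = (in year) 0.2695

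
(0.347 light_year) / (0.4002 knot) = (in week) 2.636e+10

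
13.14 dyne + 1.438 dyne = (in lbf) 3.277e-05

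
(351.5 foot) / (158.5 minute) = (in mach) 3.309e-05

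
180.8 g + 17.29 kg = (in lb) 38.52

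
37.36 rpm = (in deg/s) 224.2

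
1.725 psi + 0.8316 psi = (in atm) 0.174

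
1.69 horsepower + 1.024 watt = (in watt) 1261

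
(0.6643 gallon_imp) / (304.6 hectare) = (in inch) 3.903e-08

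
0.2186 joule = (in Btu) 0.0002072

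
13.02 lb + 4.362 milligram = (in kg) 5.906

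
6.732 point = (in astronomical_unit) 1.588e-14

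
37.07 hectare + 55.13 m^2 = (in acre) 91.62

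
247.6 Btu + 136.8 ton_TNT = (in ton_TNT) 136.8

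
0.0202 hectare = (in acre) 0.04992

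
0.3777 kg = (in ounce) 13.32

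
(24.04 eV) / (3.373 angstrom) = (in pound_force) 2.567e-09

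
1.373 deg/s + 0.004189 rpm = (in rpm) 0.233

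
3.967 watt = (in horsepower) 0.00532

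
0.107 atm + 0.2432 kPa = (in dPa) 1.108e+05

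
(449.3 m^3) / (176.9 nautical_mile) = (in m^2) 0.001371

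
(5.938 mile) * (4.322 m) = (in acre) 10.21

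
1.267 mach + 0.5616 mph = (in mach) 1.268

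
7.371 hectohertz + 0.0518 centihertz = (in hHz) 7.371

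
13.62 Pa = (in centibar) 0.01362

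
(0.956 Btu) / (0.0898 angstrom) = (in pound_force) 2.525e+13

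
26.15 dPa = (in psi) 0.0003793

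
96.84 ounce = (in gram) 2745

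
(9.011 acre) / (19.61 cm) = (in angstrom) 1.86e+15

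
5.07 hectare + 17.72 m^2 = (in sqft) 5.459e+05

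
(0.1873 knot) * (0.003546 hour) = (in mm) 1230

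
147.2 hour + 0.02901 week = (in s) 5.475e+05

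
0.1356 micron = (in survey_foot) 4.449e-07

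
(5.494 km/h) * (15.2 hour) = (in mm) 8.351e+07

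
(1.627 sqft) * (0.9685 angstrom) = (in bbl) 9.208e-11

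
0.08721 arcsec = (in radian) 4.228e-07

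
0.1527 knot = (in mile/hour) 0.1757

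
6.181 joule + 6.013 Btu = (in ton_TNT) 1.518e-06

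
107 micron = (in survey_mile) 6.649e-08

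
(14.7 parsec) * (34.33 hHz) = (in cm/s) 1.557e+23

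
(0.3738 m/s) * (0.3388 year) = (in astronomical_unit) 2.67e-05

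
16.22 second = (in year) 5.143e-07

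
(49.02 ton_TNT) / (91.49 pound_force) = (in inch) 1.984e+10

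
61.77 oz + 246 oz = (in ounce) 307.8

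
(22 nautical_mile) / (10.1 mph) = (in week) 0.01492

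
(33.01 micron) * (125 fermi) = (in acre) 1.02e-21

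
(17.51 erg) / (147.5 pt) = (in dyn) 3.365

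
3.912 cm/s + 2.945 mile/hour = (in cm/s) 135.6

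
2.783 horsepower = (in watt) 2075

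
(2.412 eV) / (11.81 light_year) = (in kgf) 3.527e-37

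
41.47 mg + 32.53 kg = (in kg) 32.53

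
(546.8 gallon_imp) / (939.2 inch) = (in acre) 2.575e-05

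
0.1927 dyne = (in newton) 1.927e-06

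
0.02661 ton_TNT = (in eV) 6.949e+26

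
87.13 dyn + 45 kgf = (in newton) 441.3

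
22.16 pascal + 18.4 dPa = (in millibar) 0.24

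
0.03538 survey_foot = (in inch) 0.4246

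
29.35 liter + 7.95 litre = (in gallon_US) 9.854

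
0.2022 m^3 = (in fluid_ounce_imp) 7116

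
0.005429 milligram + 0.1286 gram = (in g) 0.1286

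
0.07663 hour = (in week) 0.0004561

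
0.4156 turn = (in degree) 149.6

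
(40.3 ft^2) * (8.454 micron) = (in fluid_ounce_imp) 1.114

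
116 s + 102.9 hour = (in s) 3.706e+05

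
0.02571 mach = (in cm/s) 875.4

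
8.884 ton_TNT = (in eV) 2.32e+29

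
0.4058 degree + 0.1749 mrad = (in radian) 0.007257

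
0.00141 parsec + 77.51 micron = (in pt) 1.233e+17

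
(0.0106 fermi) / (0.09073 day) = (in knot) 2.628e-21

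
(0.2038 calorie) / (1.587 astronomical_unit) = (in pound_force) 8.074e-13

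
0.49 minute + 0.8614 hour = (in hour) 0.8696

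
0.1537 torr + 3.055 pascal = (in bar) 0.0002355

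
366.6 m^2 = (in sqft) 3946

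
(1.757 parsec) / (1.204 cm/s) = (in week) 7.445e+12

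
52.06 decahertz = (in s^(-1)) 520.6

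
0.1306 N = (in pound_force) 0.02936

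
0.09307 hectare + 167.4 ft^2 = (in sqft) 1.019e+04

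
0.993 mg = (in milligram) 0.993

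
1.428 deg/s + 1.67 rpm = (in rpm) 1.908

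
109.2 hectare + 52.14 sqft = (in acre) 269.8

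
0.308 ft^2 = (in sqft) 0.308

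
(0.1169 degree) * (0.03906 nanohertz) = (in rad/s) 7.969e-14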